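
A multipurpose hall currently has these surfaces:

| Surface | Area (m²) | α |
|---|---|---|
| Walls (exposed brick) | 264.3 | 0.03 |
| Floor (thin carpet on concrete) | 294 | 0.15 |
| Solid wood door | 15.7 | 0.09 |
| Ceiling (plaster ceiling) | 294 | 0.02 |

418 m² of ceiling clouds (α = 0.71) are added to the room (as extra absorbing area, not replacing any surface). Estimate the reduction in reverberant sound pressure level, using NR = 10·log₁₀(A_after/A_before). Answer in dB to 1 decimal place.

7.8 dB

Equivalent absorption area: A_before = 264.3*0.03 + 294*0.15 + 15.7*0.09 + 294*0.02 = 59.322 m².
Added absorption = 418 × 0.71 = 296.780 sabins.
New total A_after = 356.102 sabins.
NR = 10·log₁₀(356.102/59.322) = 7.8 dB.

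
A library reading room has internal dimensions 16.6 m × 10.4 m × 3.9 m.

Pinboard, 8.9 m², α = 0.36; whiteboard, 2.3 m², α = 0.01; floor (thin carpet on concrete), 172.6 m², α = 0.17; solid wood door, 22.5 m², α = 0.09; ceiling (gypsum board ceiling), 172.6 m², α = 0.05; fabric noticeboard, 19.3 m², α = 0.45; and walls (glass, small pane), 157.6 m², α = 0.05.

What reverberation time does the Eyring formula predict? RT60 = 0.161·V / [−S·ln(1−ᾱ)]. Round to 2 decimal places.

Total surface area S = 8.9 + 2.3 + 172.6 + 22.5 + 172.6 + 19.3 + 157.6 = 555.8 m².
Σ(Sᵢαᵢ) = 8.9·0.36 + 2.3·0.01 + 172.6·0.17 + 22.5·0.09 + 172.6·0.05 + 19.3·0.45 + 157.6·0.05 = 59.789.
ᾱ = 59.789 / 555.8 = 0.1076.
−S·ln(1−ᾱ) = −555.8 × ln(1 − 0.1076) = 63.273.
V = 16.6 × 10.4 × 3.9 = 673.296 m³.
T = 0.161·V/[−S·ln(1−ᾱ)] = 0.161·673.296/63.273 = 1.71 s.

1.71 seconds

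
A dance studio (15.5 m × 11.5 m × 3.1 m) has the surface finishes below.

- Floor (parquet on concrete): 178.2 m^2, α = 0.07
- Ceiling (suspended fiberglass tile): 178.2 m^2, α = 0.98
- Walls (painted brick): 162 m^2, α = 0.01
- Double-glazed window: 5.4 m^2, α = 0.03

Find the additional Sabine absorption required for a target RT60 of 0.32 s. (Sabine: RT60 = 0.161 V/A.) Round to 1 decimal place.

89.1 sabins

A₁ = Σ Sᵢαᵢ = 178.2×0.07 + 178.2×0.98 + 162×0.01 + 5.4×0.03 = 188.892 sabins.
For T = 0.32 s, need A₂ = 0.161·V/T = 0.161·552.575/0.32 = 278.014 sabins.
Shortfall: 278.014 − 188.892 = 89.1 sabins.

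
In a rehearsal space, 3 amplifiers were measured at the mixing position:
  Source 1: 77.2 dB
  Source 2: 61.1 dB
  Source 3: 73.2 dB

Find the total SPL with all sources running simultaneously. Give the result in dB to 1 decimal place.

78.7 dB

Converting to relative power and adding: 10^(77.2/10) + 10^(61.1/10) + 10^(73.2/10) = 7.466e+07.
L_total = 10·log₁₀(7.466e+07) = 78.7 dB.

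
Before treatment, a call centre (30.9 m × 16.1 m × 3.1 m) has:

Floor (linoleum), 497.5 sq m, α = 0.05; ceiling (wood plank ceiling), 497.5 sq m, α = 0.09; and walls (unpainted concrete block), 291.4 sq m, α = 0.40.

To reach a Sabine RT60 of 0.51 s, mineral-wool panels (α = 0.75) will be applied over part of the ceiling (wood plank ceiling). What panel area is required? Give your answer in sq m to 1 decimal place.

455.5

A₁ = Σ Sᵢαᵢ = 497.5*0.05 + 497.5*0.09 + 291.4*0.40 = 186.210 sabins.
Required A₂ = 0.161·1542.219/0.51 = 486.857 sabins.
Absorption to add: 486.857 − 186.210 = 300.647 sabins.
Each sq m of panel replacing the ceiling (wood plank ceiling) adds (0.75 − 0.09) = 0.66 sabins.
Panel area = 300.647 / 0.66 = 455.5 sq m.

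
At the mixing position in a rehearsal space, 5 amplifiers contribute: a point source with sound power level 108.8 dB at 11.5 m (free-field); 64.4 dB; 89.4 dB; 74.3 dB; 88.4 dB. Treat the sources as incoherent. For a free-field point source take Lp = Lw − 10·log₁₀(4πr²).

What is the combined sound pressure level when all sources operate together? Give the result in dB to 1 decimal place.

Source at 11.5 m: Lp = 108.8 − 10·log₁₀(4π·11.5²) = 108.8 − 10·log₁₀(1661.903) = 76.6 dB.
Converting to relative power and adding: 10^(76.6/10) + 10^(64.4/10) + 10^(89.4/10) + 10^(74.3/10) + 10^(88.4/10) = 1.638e+09.
Combined level = 10 log₁₀(1.638e+09) = 92.1 dB.

92.1 dB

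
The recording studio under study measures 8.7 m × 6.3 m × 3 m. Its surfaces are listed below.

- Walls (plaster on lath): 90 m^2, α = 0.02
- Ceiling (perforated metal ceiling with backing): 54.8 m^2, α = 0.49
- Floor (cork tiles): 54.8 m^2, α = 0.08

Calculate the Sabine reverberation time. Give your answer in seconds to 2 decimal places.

0.80 s

Total absorption A = 90·0.02 + 54.8·0.49 + 54.8·0.08
  = 1.800 + 26.852 + 4.384 = 33.036 m^2 sabins.
Volume V = 8.7 × 6.3 × 3 = 164.43 m³.
T = 0.161 V/A = 0.161·164.43/33.036 = 0.80 s.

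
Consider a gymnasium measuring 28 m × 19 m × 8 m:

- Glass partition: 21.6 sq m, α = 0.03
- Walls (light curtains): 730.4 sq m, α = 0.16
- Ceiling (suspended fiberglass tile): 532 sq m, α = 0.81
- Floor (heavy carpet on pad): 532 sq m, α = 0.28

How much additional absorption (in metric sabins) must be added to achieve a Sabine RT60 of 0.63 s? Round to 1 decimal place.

390.3 sabins

Summing Sᵢαᵢ: 0.648 + 116.864 + 430.920 + 148.960 → A₁ = 697.392 sabins.
V = 4256 m³. Required absorption A₂ = 0.161 × 4256 / 0.63 = 1087.644 sabins.
Additional absorption ΔA = 1087.644 − 697.392 = 390.3 sabins.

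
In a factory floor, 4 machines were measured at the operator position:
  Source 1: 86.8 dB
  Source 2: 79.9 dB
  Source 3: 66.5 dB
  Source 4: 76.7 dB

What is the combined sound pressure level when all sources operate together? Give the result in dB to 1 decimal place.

Converting to relative power and adding: 10^(86.8/10) + 10^(79.9/10) + 10^(66.5/10) + 10^(76.7/10) = 6.276e+08.
Combined level = 10 log₁₀(6.276e+08) = 88.0 dB.

88.0 dB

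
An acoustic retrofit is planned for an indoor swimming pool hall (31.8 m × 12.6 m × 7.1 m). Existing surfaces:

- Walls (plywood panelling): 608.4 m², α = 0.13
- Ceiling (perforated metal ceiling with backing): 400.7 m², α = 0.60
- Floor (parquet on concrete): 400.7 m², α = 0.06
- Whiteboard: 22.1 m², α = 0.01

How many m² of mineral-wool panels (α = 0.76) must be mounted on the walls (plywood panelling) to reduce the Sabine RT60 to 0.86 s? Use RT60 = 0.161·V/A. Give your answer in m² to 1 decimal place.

A₁ = Σ Sᵢαᵢ = 608.4×0.13 + 400.7×0.60 + 400.7×0.06 + 22.1×0.01 = 343.775 sabins.
V = 2844.828 m³. Target absorption A₂ = 0.161 × 2844.828 / 0.86 = 532.578 sabins.
Absorption to add: 532.578 − 343.775 = 188.803 sabins.
Net gain per m²: Δα = 0.76 − 0.13 = 0.63.
Panel area = 188.803 / 0.63 = 299.7 m².

299.7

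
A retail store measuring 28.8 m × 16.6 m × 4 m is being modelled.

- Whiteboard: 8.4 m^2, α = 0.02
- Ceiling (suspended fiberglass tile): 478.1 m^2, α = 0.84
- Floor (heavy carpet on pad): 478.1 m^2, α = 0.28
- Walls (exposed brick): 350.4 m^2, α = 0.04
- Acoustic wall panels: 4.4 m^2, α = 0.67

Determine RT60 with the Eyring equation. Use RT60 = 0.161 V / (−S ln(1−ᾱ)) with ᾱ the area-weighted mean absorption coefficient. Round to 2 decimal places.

S = Σ Sᵢ = 1319.4 m^2.
Absorption A = 8.4×0.02 + 478.1×0.84 + 478.1×0.28 + 350.4×0.04 + 4.4×0.67 = 552.604 sabins.
Mean coefficient ᾱ = A/S = 0.4188.
Eyring denominator: −S ln(1−ᾱ) = 715.986.
V = 28.8 × 16.6 × 4 = 1912.32 m³.
T = 0.161·V/[−S·ln(1−ᾱ)] = 0.161·1912.32/715.986 = 0.43 s.

0.43 seconds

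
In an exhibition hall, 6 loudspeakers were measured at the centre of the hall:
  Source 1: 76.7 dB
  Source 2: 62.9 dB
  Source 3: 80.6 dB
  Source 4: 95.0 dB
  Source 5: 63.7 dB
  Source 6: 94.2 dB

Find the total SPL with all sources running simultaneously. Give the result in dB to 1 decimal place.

97.8 dB

Σ 10^(Lᵢ/10) = 5.958e+09.
Combined level = 10 log₁₀(5.958e+09) = 97.8 dB.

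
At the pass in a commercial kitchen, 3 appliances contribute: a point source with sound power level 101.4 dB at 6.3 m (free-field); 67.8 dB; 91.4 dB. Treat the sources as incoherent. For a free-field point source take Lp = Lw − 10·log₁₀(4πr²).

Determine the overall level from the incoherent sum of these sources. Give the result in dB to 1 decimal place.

Source at 6.3 m: Lp = 101.4 − 10·log₁₀(4π·6.3²) = 101.4 − 10·log₁₀(498.759) = 74.4 dB.
Σ 10^(Lᵢ/10) = 1.414e+09.
Back to dB: 10·log₁₀ Σ = 91.5 dB.

91.5 dB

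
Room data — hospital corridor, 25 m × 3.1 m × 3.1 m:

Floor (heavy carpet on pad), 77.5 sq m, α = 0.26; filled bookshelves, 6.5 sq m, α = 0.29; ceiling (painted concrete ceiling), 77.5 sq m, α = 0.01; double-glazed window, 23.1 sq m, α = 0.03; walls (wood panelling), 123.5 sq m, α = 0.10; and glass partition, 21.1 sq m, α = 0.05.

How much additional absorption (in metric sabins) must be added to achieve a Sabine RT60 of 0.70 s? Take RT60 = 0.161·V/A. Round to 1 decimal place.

Equivalent absorption area: A₁ = 77.5*0.26 + 6.5*0.29 + 77.5*0.01 + 23.1*0.03 + 123.5*0.10 + 21.1*0.05 = 36.908 sq m.
For T = 0.70 s, need A₂ = 0.161·V/T = 0.161·240.25/0.70 = 55.258 sabins.
Shortfall: 55.258 − 36.908 = 18.3 sabins.

18.3 sabins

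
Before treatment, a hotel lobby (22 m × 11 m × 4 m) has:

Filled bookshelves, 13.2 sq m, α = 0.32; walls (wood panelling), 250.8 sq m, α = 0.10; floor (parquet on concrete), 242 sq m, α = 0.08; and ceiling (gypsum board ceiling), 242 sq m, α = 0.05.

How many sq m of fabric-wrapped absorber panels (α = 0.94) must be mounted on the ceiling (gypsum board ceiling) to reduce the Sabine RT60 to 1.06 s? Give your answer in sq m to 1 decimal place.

Total absorption A₁ = 13.2·0.32 + 250.8·0.10 + 242·0.08 + 242·0.05
  = 4.224 + 25.080 + 19.360 + 12.100 = 60.764 sq m sabins.
V = 968 m³. Target absorption A₂ = 0.161 × 968 / 1.06 = 147.026 sabins.
ΔA needed = 147.026 − 60.764 = 86.262 sabins.
Each sq m of panel replacing the ceiling (gypsum board ceiling) adds (0.94 − 0.05) = 0.89 sabins.
Panel area = 86.262 / 0.89 = 96.9 sq m.

96.9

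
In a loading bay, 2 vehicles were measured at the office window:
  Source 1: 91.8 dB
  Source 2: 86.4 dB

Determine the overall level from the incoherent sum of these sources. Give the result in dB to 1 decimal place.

Σ 10^(Lᵢ/10) = 1.95e+09.
Back to dB: 10·log₁₀ Σ = 92.9 dB.

92.9 dB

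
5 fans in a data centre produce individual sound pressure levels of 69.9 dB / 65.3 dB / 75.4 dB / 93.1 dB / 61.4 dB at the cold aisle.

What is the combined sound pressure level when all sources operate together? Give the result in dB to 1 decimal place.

93.2 dB

Σ 10^(Lᵢ/10) = 2.091e+09.
L_total = 10·log₁₀(2.091e+09) = 93.2 dB.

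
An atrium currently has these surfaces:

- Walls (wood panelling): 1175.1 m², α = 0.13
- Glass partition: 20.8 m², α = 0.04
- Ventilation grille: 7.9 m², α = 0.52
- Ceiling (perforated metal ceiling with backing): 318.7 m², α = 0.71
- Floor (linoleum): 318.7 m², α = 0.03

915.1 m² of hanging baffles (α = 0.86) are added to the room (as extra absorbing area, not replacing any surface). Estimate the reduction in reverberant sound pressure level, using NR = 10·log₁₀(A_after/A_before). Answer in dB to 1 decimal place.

4.8 dB

A_before = Σ Sᵢαᵢ = 1175.1*0.13 + 20.8*0.04 + 7.9*0.52 + 318.7*0.71 + 318.7*0.03 = 393.541 sabins.
Treatment contributes 915.1·0.86 = 786.986 sabins.
A_after = 393.541 + 786.986 = 1180.527 sabins.
Reduction = 10 log₁₀(A_after/A_before) = 10 log₁₀(2.9998) = 4.8 dB.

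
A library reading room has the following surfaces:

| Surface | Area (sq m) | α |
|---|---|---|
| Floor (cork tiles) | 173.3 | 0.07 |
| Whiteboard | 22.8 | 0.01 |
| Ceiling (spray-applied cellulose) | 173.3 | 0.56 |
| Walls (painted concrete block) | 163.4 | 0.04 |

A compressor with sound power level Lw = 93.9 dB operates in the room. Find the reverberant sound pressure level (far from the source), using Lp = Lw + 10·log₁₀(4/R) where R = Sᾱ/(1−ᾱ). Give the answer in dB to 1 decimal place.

78.2 dB

Σ(Sᵢαᵢ) = 173.3·0.07 + 22.8·0.01 + 173.3·0.56 + 163.4·0.04 = 115.943; total area S = 532.8 sq m.
ᾱ = 115.943/532.8 = 0.2176; R = Sᾱ/(1−ᾱ) = 115.943/(1−0.2176) = 148.189 sq m.
Lp = Lw + 10 log₁₀(4/R) = 93.9 -15.69 = 78.2 dB.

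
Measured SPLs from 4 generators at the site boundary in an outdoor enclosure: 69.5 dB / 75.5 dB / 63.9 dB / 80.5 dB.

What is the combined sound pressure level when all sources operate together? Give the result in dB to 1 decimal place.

82.0 dB

Σ 10^(Lᵢ/10) = 1.591e+08.
L_total = 10·log₁₀(1.591e+08) = 82.0 dB.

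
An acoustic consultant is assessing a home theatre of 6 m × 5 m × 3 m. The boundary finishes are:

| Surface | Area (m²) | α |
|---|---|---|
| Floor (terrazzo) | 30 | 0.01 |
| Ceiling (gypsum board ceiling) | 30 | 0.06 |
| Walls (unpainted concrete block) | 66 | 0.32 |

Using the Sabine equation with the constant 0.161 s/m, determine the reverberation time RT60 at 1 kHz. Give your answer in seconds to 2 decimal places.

0.62 sec

Equivalent absorption area: A = 30*0.01 + 30*0.06 + 66*0.32 = 23.220 m².
Room volume: 90 m³.
T = 0.161 V/A = 0.161·90/23.220 = 0.62 s.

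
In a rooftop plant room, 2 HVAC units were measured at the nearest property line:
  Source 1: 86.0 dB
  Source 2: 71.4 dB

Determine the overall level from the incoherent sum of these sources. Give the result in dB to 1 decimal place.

Σ 10^(Lᵢ/10) = 4.119e+08.
Back to dB: 10·log₁₀ Σ = 86.1 dB.

86.1 dB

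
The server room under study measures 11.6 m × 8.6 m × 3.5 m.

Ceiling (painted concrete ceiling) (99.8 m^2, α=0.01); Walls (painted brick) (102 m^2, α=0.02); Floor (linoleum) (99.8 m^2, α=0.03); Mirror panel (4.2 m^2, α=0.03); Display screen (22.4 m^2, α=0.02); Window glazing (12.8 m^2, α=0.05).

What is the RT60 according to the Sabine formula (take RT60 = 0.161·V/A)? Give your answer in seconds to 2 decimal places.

7.76 seconds

A = Σ Sᵢαᵢ = 99.8*0.01 + 102*0.02 + 99.8*0.03 + 4.2*0.03 + 22.4*0.02 + 12.8*0.05 = 7.246 sabins.
Volume V = 11.6 × 8.6 × 3.5 = 349.16 m³.
RT60 = 0.161 · V / A = 0.161 × 349.16 / 7.246 = 7.76 s.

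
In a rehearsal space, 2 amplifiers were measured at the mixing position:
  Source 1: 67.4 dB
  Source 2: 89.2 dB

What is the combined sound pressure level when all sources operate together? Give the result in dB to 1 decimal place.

89.2 dB

Sum in the linear (power) domain: Σ 10^(Lᵢ/10) = 10^(67.4/10) + 10^(89.2/10) = 8.373e+08.
L_total = 10·log₁₀(8.373e+08) = 89.2 dB.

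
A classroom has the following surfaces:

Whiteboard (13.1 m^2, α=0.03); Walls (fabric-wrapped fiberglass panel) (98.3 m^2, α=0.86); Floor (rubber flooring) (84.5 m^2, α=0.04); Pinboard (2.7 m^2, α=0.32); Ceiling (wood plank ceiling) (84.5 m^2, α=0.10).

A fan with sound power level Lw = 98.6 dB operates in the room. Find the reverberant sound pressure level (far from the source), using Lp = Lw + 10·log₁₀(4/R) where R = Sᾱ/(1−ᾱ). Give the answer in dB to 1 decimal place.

82.9 dB

Σ(Sᵢαᵢ) = 13.1·0.03 + 98.3·0.86 + 84.5·0.04 + 2.7·0.32 + 84.5·0.10 = 97.625; total area S = 283.1 m^2.
ᾱ = 97.625/283.1 = 0.3448; R = Sᾱ/(1−ᾱ) = 97.625/(1−0.3448) = 149.000 m^2.
Lp = Lw + 10 log₁₀(4/R) = 98.6 -15.71 = 82.9 dB.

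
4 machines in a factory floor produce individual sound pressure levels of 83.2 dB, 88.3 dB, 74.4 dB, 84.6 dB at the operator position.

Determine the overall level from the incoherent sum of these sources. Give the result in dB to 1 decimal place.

90.8 dB

Σ 10^(Lᵢ/10) = 1.201e+09.
L_total = 10·log₁₀(1.201e+09) = 90.8 dB.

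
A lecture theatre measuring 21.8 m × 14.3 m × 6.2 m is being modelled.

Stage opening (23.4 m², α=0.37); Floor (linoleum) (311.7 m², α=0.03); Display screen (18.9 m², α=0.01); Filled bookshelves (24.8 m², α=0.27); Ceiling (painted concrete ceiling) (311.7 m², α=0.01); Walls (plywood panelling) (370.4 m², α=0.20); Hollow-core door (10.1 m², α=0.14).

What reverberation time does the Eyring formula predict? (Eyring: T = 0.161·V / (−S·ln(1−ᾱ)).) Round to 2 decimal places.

2.86 seconds

S = Σ Sᵢ = 1071.0 m².
Absorption A = 23.4·0.37 + 311.7·0.03 + 18.9·0.01 + 24.8·0.27 + 311.7·0.01 + 370.4·0.20 + 10.1·0.14 = 103.505 sabins.
Mean coefficient ᾱ = A/S = 0.0966.
Eyring denominator: −S ln(1−ᾱ) = 108.803.
V = 21.8 × 14.3 × 6.2 = 1932.788 m³.
T = 0.161·V/[−S·ln(1−ᾱ)] = 0.161·1932.788/108.803 = 2.86 s.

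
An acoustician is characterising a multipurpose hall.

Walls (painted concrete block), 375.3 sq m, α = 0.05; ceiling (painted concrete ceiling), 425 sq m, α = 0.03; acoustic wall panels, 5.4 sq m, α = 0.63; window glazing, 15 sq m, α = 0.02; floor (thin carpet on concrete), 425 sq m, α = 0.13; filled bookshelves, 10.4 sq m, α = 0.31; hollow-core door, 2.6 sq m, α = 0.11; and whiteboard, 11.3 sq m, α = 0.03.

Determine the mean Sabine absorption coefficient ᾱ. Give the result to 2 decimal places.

0.07

S = Σ Sᵢ = 375.3 + 425 + 5.4 + 15 + 425 + 10.4 + 2.6 + 11.3 = 1270.0 sq m.
A = 375.3*0.05 + 425*0.03 + 5.4*0.63 + 15*0.02 + 425*0.13 + 10.4*0.31 + 2.6*0.11 + 11.3*0.03 = 94.316 sabins.
ᾱ = 94.316 / 1270.0 = 0.07.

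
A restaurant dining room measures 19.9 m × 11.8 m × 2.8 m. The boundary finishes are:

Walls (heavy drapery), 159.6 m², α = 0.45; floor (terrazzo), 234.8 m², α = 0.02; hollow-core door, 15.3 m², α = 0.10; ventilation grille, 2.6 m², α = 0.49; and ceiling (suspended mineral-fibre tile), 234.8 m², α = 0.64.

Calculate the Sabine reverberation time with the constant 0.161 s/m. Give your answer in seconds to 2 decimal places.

Total absorption A = 159.6*0.45 + 234.8*0.02 + 15.3*0.10 + 2.6*0.49 + 234.8*0.64
  = 71.820 + 4.696 + 1.530 + 1.274 + 150.272 = 229.592 m² sabins.
Room volume: 657.496 m³.
Sabine: RT60 = 0.161 × 657.496 / 229.592 = 0.46 s.

0.46 sec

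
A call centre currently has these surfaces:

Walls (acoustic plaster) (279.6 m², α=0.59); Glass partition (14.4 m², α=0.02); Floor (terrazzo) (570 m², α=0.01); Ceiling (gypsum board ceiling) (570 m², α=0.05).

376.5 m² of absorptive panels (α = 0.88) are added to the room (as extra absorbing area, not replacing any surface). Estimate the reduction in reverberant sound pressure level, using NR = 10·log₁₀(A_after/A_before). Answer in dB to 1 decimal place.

A_before = Σ Sᵢαᵢ = 279.6·0.59 + 14.4·0.02 + 570·0.01 + 570·0.05 = 199.452 sabins.
Added absorption = 376.5 × 0.88 = 331.320 sabins.
New total A_after = 530.772 sabins.
NR = 10·log₁₀(530.772/199.452) = 4.3 dB.

4.3 dB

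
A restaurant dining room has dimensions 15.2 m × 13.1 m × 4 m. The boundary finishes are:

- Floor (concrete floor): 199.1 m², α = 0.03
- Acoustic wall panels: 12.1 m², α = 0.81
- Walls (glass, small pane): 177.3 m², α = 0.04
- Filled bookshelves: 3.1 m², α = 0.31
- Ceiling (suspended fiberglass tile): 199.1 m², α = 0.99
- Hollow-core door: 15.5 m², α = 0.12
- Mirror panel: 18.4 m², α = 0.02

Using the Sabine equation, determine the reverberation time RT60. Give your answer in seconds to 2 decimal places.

0.57 s

Total absorption A = 199.1×0.03 + 12.1×0.81 + 177.3×0.04 + 3.1×0.31 + 199.1×0.99 + 15.5×0.12 + 18.4×0.02
  = 5.973 + 9.801 + 7.092 + 0.961 + 197.109 + 1.860 + 0.368 = 223.164 m² sabins.
V = 15.2·13.1·4 = 796.48 m³.
Sabine: RT60 = 0.161 × 796.48 / 223.164 = 0.57 s.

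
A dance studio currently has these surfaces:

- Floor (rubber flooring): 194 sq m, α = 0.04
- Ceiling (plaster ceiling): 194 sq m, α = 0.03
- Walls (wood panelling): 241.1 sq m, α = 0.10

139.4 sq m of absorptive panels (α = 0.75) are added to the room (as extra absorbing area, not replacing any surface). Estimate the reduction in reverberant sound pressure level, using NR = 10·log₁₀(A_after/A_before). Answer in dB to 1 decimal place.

Equivalent absorption area: A_before = 194*0.04 + 194*0.03 + 241.1*0.10 = 37.690 sq m.
Added absorption = 139.4 × 0.75 = 104.550 sabins.
New total A_after = 142.240 sabins.
Reduction = 10 log₁₀(A_after/A_before) = 10 log₁₀(3.7739) = 5.8 dB.

5.8 dB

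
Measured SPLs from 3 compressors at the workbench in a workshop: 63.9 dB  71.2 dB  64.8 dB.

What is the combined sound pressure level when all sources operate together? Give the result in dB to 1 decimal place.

Sum in the linear (power) domain: Σ 10^(Lᵢ/10) = 10^(63.9/10) + 10^(71.2/10) + 10^(64.8/10) = 1.866e+07.
Back to dB: 10·log₁₀ Σ = 72.7 dB.

72.7 dB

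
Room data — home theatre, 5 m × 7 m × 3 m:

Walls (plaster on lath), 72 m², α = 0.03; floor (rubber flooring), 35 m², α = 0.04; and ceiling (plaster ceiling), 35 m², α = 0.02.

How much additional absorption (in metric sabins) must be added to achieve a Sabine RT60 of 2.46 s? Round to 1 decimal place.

2.6 sabins

Summing Sᵢαᵢ: 2.160 + 1.400 + 0.700 → A₁ = 4.260 sabins.
For T = 2.46 s, need A₂ = 0.161·V/T = 0.161·105/2.46 = 6.872 sabins.
ΔA = A₂ − A₁ = 6.872 − 4.260 = 2.6 sabins.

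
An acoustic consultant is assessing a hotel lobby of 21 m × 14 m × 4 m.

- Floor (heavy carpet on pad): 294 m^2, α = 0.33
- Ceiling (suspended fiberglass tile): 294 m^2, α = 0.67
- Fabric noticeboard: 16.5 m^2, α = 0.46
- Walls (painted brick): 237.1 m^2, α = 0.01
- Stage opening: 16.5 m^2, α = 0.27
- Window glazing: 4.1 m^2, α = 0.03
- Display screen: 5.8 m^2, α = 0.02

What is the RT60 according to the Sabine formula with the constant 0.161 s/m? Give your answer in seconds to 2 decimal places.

Total absorption A = 294×0.33 + 294×0.67 + 16.5×0.46 + 237.1×0.01 + 16.5×0.27 + 4.1×0.03 + 5.8×0.02
  = 97.020 + 196.980 + 7.590 + 2.371 + 4.455 + 0.123 + 0.116 = 308.655 m^2 sabins.
V = 21·14·4 = 1176 m³.
RT60 = 0.161 · V / A = 0.161 × 1176 / 308.655 = 0.61 s.

0.61 sec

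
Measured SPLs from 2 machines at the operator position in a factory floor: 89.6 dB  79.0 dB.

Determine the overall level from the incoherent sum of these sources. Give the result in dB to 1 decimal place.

90.0 dB

Σ 10^(Lᵢ/10) = 9.914e+08.
Back to dB: 10·log₁₀ Σ = 90.0 dB.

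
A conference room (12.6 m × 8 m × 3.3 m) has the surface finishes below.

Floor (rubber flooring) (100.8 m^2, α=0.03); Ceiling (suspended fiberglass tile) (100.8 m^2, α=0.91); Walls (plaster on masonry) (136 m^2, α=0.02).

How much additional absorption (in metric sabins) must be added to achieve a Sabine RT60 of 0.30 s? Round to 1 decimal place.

A₁ = Σ Sᵢαᵢ = 100.8*0.03 + 100.8*0.91 + 136*0.02 = 97.472 sabins.
For T = 0.30 s, need A₂ = 0.161·V/T = 0.161·332.64/0.30 = 178.517 sabins.
ΔA = A₂ − A₁ = 178.517 − 97.472 = 81.0 sabins.

81.0 sabins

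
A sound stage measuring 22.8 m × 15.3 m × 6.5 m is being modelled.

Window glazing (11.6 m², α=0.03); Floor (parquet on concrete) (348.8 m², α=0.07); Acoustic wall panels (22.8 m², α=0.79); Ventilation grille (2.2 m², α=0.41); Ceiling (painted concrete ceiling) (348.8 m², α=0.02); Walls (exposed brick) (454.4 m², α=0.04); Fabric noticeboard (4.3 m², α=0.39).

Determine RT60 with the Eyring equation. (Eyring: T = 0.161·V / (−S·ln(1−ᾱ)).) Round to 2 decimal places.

5.02 sec

S = Σ Sᵢ = 1192.9 m².
Absorption A = 11.6×0.03 + 348.8×0.07 + 22.8×0.79 + 2.2×0.41 + 348.8×0.02 + 454.4×0.04 + 4.3×0.39 = 70.507 sabins.
ᾱ = 70.507 / 1192.9 = 0.0591.
Eyring denominator: −S ln(1−ᾱ) = 72.670.
V = 22.8 × 15.3 × 6.5 = 2267.46 m³.
T = 0.161·V/[−S·ln(1−ᾱ)] = 0.161·2267.46/72.670 = 5.02 s.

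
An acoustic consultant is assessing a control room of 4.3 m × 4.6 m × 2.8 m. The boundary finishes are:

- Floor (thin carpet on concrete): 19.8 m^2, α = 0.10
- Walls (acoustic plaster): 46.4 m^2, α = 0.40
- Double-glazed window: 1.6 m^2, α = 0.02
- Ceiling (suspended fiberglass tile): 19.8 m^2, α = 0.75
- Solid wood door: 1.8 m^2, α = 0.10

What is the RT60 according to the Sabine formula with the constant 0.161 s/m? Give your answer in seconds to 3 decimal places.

Total absorption A = 19.8·0.10 + 46.4·0.40 + 1.6·0.02 + 19.8·0.75 + 1.8·0.10
  = 1.980 + 18.560 + 0.032 + 14.850 + 0.180 = 35.602 m^2 sabins.
V = 4.3·4.6·2.8 = 55.384 m³.
T = 0.161 V/A = 0.161·55.384/35.602 = 0.250 s.

0.250 sec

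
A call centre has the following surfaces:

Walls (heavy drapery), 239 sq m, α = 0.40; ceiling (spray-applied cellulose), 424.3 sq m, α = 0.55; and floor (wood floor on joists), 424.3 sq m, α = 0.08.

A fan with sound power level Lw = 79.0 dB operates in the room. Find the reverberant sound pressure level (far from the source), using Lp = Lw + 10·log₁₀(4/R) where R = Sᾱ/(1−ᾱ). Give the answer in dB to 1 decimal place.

A = 362.909 sabins; S = 1087.6 sq m.
ᾱ = 0.3337, so room constant R = A/(1−ᾱ) = 544.663 sq m.
Lp = Lw + 10 log₁₀(4/R) = 79.0 -21.34 = 57.7 dB.

57.7 dB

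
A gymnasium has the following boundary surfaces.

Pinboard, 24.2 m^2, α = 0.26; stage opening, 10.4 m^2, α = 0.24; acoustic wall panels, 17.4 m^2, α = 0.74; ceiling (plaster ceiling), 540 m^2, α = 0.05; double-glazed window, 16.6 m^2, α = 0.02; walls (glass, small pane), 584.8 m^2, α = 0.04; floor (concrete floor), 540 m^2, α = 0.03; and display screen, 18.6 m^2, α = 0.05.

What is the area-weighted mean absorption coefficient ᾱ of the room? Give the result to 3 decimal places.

S = Σ Sᵢ = 24.2 + 10.4 + 17.4 + 540 + 16.6 + 584.8 + 540 + 18.6 = 1752.0 m^2.
Σ(Sᵢαᵢ) = 24.2*0.26 + 10.4*0.24 + 17.4*0.74 + 540*0.05 + 16.6*0.02 + 584.8*0.04 + 540*0.03 + 18.6*0.05 = 89.518.
ᾱ = 89.518 / 1752.0 = 0.051.

0.051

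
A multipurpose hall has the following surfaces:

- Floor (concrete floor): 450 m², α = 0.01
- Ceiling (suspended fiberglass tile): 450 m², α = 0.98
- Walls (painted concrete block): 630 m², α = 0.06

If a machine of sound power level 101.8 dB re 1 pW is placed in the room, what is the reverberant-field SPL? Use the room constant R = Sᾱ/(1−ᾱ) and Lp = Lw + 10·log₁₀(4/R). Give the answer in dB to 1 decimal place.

79.3 dB

Σ(Sᵢαᵢ) = 450·0.01 + 450·0.98 + 630·0.06 = 483.300; total area S = 1530.0 m².
ᾱ = 483.300/1530.0 = 0.3159; R = Sᾱ/(1−ᾱ) = 483.300/(1−0.3159) = 706.476 m².
Lp = Lw + 10 log₁₀(4/R) = 101.8 -22.47 = 79.3 dB.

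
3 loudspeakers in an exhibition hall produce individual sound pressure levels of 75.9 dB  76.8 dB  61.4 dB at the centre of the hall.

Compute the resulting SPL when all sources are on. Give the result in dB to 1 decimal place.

Converting to relative power and adding: 10^(75.9/10) + 10^(76.8/10) + 10^(61.4/10) = 8.815e+07.
Combined level = 10 log₁₀(8.815e+07) = 79.5 dB.

79.5 dB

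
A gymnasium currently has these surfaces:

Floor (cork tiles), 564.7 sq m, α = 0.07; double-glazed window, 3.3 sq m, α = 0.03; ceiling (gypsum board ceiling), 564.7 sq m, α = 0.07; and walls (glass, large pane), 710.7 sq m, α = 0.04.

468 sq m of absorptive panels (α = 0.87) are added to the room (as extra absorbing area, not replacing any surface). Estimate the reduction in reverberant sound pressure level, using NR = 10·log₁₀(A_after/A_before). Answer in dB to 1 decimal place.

6.8 dB

Equivalent absorption area: A_before = 564.7·0.07 + 3.3·0.03 + 564.7·0.07 + 710.7·0.04 = 107.585 sq m.
Treatment contributes 468·0.87 = 407.160 sabins.
A_after = 107.585 + 407.160 = 514.745 sabins.
NR = 10·log₁₀(514.745/107.585) = 6.8 dB.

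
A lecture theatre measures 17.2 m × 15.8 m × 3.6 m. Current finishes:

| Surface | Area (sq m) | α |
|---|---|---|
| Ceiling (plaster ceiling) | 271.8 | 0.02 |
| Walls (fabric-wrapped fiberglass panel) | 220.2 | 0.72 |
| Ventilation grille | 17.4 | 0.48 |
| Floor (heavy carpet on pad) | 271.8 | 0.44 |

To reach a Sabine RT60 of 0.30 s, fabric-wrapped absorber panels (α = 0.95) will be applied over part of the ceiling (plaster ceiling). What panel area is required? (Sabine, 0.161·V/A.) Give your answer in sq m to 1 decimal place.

A₁ = Σ Sᵢαᵢ = 271.8·0.02 + 220.2·0.72 + 17.4·0.48 + 271.8·0.44 = 291.924 sabins.
V = 978.336 m³. Target absorption A₂ = 0.161 × 978.336 / 0.30 = 525.040 sabins.
ΔA needed = 525.040 − 291.924 = 233.116 sabins.
Each sq m of panel replacing the ceiling (plaster ceiling) adds (0.95 − 0.02) = 0.93 sabins.
Panel area = 233.116 / 0.93 = 250.7 sq m.

250.7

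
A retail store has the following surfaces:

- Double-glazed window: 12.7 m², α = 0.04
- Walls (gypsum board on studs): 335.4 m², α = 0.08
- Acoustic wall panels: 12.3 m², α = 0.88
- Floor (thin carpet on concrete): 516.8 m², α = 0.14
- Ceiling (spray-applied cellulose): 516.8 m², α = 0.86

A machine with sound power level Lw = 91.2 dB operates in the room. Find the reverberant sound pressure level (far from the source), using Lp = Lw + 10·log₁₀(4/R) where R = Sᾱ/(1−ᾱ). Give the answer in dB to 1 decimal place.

Σ(Sᵢαᵢ) = 12.7·0.04 + 335.4·0.08 + 12.3·0.88 + 516.8·0.14 + 516.8·0.86 = 554.964; total area S = 1394.0 m².
ᾱ = 0.3981, so room constant R = A/(1−ᾱ) = 922.020 m².
Lp = Lw + 10 log₁₀(4/R) = 91.2 -23.63 = 67.6 dB.

67.6 dB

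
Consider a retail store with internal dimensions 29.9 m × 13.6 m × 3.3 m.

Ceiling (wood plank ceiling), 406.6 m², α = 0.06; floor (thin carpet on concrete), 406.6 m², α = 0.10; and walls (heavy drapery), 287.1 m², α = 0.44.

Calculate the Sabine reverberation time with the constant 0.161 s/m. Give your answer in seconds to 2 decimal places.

Summing Sᵢαᵢ: 24.396 + 40.660 + 126.324 → A = 191.380 sabins.
Volume V = 29.9 × 13.6 × 3.3 = 1341.912 m³.
RT60 = 0.161 · V / A = 0.161 × 1341.912 / 191.380 = 1.13 s.

1.13 sec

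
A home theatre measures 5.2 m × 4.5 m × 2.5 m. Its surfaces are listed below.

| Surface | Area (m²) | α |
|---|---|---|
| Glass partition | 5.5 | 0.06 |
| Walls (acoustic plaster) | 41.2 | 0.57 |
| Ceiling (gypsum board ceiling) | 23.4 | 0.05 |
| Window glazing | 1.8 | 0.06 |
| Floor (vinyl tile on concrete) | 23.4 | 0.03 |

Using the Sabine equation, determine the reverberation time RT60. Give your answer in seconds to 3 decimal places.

0.365 sec

Total absorption A = 5.5×0.06 + 41.2×0.57 + 23.4×0.05 + 1.8×0.06 + 23.4×0.03
  = 0.330 + 23.484 + 1.170 + 0.108 + 0.702 = 25.794 m² sabins.
V = 5.2·4.5·2.5 = 58.5 m³.
T = 0.161 V/A = 0.161·58.5/25.794 = 0.365 s.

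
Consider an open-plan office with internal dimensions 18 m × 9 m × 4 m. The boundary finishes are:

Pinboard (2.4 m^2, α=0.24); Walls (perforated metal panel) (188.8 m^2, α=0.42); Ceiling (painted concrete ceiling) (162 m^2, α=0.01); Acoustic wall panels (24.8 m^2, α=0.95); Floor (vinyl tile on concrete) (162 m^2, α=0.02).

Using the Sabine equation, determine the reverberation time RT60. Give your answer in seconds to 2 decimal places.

0.96 sec

Summing Sᵢαᵢ: 0.576 + 79.296 + 1.620 + 23.560 + 3.240 → A = 108.292 sabins.
Room volume: 648 m³.
RT60 = 0.161 · V / A = 0.161 × 648 / 108.292 = 0.96 s.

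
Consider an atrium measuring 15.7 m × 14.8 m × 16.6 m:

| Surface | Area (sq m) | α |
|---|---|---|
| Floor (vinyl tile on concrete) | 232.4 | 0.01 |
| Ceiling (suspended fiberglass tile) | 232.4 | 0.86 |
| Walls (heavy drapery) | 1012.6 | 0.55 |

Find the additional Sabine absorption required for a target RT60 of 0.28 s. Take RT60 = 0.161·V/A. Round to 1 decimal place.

1458.8 sabins

Total absorption A₁ = 232.4*0.01 + 232.4*0.86 + 1012.6*0.55
  = 2.324 + 199.864 + 556.930 = 759.118 sq m sabins.
Target A₂ = 0.161·3857.176/0.28 = 2217.876 sabins (V = 3857.176 m³).
Additional absorption ΔA = 2217.876 − 759.118 = 1458.8 sabins.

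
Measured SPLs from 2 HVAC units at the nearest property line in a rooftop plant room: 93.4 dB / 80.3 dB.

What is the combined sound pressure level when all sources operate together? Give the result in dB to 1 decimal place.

Sum in the linear (power) domain: Σ 10^(Lᵢ/10) = 10^(93.4/10) + 10^(80.3/10) = 2.295e+09.
Combined level = 10 log₁₀(2.295e+09) = 93.6 dB.

93.6 dB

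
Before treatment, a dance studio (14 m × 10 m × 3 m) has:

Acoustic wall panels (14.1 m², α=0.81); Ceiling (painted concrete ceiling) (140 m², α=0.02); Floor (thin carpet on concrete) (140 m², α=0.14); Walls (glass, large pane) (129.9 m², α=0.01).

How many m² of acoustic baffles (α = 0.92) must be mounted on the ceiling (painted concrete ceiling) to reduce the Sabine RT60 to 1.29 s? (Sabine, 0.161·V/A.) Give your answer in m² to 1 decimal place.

Summing Sᵢαᵢ: 11.421 + 2.800 + 19.600 + 1.299 → A₁ = 35.120 sabins.
V = 420 m³. Target absorption A₂ = 0.161 × 420 / 1.29 = 52.419 sabins.
Absorption to add: 52.419 − 35.120 = 17.299 sabins.
Each m² of panel replacing the ceiling (painted concrete ceiling) adds (0.92 − 0.02) = 0.90 sabins.
Panel area = 17.299 / 0.90 = 19.2 m².

19.2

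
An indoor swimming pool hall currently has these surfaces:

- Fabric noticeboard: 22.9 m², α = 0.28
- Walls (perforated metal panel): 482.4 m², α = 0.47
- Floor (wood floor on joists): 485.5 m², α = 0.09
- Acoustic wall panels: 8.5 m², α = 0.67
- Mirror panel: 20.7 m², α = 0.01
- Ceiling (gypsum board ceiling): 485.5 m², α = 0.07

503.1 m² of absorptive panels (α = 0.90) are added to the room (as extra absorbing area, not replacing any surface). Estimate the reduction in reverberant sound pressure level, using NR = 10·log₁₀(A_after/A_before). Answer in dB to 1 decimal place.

3.9 dB

Summing Sᵢαᵢ: 6.412 + 226.728 + 43.695 + 5.695 + 0.207 + 33.985 → A_before = 316.722 sabins.
Added absorption = 503.1 × 0.90 = 452.790 sabins.
A_after = 316.722 + 452.790 = 769.512 sabins.
Reduction = 10 log₁₀(A_after/A_before) = 10 log₁₀(2.4296) = 3.9 dB.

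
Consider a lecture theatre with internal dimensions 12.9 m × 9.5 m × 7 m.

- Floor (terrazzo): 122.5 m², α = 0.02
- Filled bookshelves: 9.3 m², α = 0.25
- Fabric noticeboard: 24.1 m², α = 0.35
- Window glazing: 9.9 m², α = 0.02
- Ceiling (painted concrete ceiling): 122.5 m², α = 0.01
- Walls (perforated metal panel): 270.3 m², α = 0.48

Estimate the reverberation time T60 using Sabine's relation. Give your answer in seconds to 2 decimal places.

Total absorption A = 122.5×0.02 + 9.3×0.25 + 24.1×0.35 + 9.9×0.02 + 122.5×0.01 + 270.3×0.48
  = 2.450 + 2.325 + 8.435 + 0.198 + 1.225 + 129.744 = 144.377 m² sabins.
Room volume: 857.85 m³.
RT60 = 0.161 · V / A = 0.161 × 857.85 / 144.377 = 0.96 s.

0.96 s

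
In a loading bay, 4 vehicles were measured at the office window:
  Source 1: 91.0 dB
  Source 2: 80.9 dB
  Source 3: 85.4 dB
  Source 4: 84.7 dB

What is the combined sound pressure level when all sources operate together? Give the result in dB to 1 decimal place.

93.1 dB

Converting to relative power and adding: 10^(91.0/10) + 10^(80.9/10) + 10^(85.4/10) + 10^(84.7/10) = 2.024e+09.
Back to dB: 10·log₁₀ Σ = 93.1 dB.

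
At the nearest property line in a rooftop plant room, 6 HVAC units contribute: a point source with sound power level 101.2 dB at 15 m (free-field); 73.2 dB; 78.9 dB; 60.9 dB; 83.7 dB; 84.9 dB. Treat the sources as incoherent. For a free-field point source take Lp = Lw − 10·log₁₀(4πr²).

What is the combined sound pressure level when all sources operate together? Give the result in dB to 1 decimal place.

88.1 dB

Source at 15 m: Lp = 101.2 − 10·log₁₀(4π·15²) = 101.2 − 10·log₁₀(2827.433) = 66.7 dB.
Σ 10^(Lᵢ/10) = 6.479e+08.
L_total = 10·log₁₀(6.479e+08) = 88.1 dB.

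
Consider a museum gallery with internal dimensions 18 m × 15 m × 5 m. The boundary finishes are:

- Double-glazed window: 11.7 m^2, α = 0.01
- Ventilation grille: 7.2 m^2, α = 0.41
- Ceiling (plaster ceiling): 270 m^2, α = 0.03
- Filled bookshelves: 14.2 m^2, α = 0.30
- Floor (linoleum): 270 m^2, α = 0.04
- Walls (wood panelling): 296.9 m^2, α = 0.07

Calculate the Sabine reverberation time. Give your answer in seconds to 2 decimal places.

4.62 s

A = Σ Sᵢαᵢ = 11.7·0.01 + 7.2·0.41 + 270·0.03 + 14.2·0.30 + 270·0.04 + 296.9·0.07 = 47.012 sabins.
Volume V = 18 × 15 × 5 = 1350 m³.
Sabine: RT60 = 0.161 × 1350 / 47.012 = 4.62 s.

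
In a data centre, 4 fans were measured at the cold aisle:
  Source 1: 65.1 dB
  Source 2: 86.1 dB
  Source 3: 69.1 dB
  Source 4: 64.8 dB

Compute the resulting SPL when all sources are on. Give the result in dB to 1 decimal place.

86.3 dB

Converting to relative power and adding: 10^(65.1/10) + 10^(86.1/10) + 10^(69.1/10) + 10^(64.8/10) = 4.218e+08.
Back to dB: 10·log₁₀ Σ = 86.3 dB.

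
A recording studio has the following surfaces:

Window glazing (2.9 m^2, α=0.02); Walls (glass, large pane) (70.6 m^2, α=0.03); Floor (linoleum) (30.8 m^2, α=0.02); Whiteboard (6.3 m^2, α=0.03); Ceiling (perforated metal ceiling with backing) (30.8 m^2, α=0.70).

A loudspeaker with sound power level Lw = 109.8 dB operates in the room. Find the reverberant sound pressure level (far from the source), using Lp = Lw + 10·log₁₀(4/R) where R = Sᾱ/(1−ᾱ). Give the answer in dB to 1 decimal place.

101.1 dB

A = 24.541 sabins; S = 141.4 m^2.
ᾱ = 24.541/141.4 = 0.1736; R = Sᾱ/(1−ᾱ) = 24.541/(1−0.1736) = 29.696 m^2.
Lp = Lw + 10 log₁₀(4/R) = 109.8 -8.71 = 101.1 dB.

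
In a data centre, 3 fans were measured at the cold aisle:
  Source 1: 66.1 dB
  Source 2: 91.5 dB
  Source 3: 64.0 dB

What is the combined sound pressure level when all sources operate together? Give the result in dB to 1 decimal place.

Converting to relative power and adding: 10^(66.1/10) + 10^(91.5/10) + 10^(64.0/10) = 1.419e+09.
L_total = 10·log₁₀(1.419e+09) = 91.5 dB.

91.5 dB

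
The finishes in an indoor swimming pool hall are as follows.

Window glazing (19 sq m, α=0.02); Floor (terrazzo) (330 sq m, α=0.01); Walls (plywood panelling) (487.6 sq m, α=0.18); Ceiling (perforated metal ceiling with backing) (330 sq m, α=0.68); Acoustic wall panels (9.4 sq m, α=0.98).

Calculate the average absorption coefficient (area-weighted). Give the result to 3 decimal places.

0.276

S = Σ Sᵢ = 19 + 330 + 487.6 + 330 + 9.4 = 1176.0 sq m.
Σ(Sᵢαᵢ) = 19×0.02 + 330×0.01 + 487.6×0.18 + 330×0.68 + 9.4×0.98 = 325.060.
ᾱ = A/S = 0.276.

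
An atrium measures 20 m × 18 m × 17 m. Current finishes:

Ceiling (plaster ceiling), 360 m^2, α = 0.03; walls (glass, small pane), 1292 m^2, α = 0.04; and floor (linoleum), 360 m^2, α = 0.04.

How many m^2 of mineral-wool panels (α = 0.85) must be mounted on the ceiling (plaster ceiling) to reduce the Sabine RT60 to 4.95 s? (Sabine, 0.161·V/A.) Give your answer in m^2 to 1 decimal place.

Total absorption A₁ = 360·0.03 + 1292·0.04 + 360·0.04
  = 10.800 + 51.680 + 14.400 = 76.880 m^2 sabins.
Required A₂ = 0.161·6120/4.95 = 199.055 sabins.
Absorption to add: 199.055 − 76.880 = 122.175 sabins.
Each m^2 of panel replacing the ceiling (plaster ceiling) adds (0.85 − 0.03) = 0.82 sabins.
Area = ΔA/Δα = 122.175/0.82 = 149.0 m^2.

149.0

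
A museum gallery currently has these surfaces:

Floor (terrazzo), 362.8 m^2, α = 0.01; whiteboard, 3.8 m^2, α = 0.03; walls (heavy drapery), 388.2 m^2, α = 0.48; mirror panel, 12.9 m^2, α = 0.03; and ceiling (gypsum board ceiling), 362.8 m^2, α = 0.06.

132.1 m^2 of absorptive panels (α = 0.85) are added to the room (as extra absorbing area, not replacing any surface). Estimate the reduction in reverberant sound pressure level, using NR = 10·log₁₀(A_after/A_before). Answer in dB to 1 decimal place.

1.8 dB

Summing Sᵢαᵢ: 3.628 + 0.114 + 186.336 + 0.387 + 21.768 → A_before = 212.233 sabins.
Added absorption = 132.1 × 0.85 = 112.285 sabins.
A_after = 212.233 + 112.285 = 324.518 sabins.
NR = 10·log₁₀(324.518/212.233) = 1.8 dB.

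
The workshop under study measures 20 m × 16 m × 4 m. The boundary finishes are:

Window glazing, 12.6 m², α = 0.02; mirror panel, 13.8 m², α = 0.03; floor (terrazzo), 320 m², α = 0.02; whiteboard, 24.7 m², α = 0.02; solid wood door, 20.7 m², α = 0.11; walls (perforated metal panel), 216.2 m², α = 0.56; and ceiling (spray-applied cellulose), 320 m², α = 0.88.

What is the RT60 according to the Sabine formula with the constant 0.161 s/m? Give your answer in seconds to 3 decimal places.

A = Σ Sᵢαᵢ = 12.6·0.02 + 13.8·0.03 + 320·0.02 + 24.7·0.02 + 20.7·0.11 + 216.2·0.56 + 320·0.88 = 412.509 sabins.
Room volume: 1280 m³.
T = 0.161 V/A = 0.161·1280/412.509 = 0.500 s.

0.500 s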